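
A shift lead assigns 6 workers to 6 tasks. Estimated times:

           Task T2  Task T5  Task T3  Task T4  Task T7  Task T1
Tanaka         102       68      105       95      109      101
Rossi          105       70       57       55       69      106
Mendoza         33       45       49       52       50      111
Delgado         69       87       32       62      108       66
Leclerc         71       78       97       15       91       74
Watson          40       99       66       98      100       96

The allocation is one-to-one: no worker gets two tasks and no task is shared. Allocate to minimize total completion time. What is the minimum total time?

Optimal: Tanaka→Task T5 (68 min), Rossi→Task T3 (57 min), Mendoza→Task T7 (50 min), Delgado→Task T1 (66 min), Leclerc→Task T4 (15 min), Watson→Task T2 (40 min) — total 68+57+50+66+15+40 = 296 min.
Row-greedy (each worker in turn takes its cheapest remaining task) gives 362 min, worse by 66.

Min total: 296 min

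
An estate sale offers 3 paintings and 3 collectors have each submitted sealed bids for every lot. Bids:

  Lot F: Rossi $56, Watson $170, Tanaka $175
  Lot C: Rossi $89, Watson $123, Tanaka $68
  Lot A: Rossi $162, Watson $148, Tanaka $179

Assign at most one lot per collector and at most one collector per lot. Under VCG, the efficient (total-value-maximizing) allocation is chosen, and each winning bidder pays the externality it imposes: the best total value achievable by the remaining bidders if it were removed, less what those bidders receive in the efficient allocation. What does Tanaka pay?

Efficient allocation: Rossi→Lot A ($162), Watson→Lot C ($123), Tanaka→Lot F ($175); total welfare W = $460.
Tanaka receives Lot F at value $175, so the others get W − 175 = $285.
Without Tanaka: best allocation of the remaining 2 bidders over all 3 lots is Rossi→Lot A ($162), Watson→Lot F ($170), total $332.
VCG payment = (others' best without Tanaka) − (others' welfare with Tanaka) = 332 − 285 = $47.

Tanaka pays $47.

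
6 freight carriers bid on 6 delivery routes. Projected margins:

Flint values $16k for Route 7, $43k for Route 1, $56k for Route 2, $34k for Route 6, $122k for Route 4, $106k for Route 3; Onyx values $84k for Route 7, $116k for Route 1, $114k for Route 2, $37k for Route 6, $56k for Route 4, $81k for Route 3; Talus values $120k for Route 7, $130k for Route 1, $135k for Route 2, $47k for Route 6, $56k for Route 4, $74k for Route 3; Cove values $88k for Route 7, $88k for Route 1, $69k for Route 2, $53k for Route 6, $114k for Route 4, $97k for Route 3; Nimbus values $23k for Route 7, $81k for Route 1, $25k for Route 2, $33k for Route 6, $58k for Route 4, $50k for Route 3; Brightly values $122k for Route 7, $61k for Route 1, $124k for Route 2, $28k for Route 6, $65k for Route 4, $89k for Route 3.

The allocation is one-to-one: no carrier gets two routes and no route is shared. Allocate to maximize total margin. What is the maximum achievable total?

Optimal: Flint→Route 3 ($106k), Onyx→Route 1 ($116k), Talus→Route 2 ($135k), Cove→Route 4 ($114k), Nimbus→Route 6 ($33k), Brightly→Route 7 ($122k) — total 106+116+135+114+33+122 = $626k.
Max-entry greedy (repeatedly take the single best remaining cell) gives $625k, worse by 1.
Every other assignment is strictly worse.

Maximum total: $626k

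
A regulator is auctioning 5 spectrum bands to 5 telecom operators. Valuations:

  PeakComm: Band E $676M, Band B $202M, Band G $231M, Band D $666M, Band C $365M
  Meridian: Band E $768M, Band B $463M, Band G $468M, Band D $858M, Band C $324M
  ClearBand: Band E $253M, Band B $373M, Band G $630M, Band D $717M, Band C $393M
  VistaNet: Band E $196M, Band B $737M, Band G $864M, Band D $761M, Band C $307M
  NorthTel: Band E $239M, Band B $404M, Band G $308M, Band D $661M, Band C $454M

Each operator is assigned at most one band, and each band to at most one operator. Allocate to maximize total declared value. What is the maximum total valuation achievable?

This is a one-to-one assignment (maximum-weight bipartite matching).
Optimal: PeakComm→Band E ($676M), Meridian→Band D ($858M), ClearBand→Band G ($630M), VistaNet→Band B ($737M), NorthTel→Band C ($454M) — total 676+858+630+737+454 = $3355M.
Max-entry greedy (repeatedly take the single best remaining cell) gives $3225M, worse by 130.
Next-best assignment: PeakComm→Band D, Meridian→Band E, ClearBand→Band G, VistaNet→Band B, NorthTel→Band C = $3255M.
Checked against all permutations: $3355M is optimal.

Maximum total: $3355M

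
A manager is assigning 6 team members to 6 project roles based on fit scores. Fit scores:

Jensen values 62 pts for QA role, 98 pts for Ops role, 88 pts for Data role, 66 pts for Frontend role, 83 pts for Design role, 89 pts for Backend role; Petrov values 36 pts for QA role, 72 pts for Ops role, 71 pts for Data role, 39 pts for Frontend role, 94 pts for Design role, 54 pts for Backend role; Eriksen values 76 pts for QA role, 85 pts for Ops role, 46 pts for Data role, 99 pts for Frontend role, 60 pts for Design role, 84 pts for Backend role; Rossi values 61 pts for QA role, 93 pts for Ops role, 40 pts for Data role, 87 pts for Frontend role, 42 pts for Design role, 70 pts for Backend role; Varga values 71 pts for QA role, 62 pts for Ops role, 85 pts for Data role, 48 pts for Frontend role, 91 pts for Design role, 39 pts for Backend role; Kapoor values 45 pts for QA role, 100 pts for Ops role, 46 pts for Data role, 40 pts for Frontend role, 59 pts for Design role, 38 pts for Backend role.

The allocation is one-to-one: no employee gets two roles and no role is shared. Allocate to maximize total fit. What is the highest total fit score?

Maximum total: 531 pts

Optimal: Jensen→Backend role (89 pts), Petrov→Design role (94 pts), Eriksen→QA role (76 pts), Rossi→Frontend role (87 pts), Varga→Data role (85 pts), Kapoor→Ops role (100 pts) — total 89+94+76+87+85+100 = 531 pts.
Row-greedy (each employee in turn takes its best remaining role) gives 491 pts, worse by 40.
Next-best assignment: Jensen→Backend role, Petrov→Design role, Eriksen→Frontend role, Rossi→QA role, Varga→Data role, Kapoor→Ops role = 528 pts.
Checked against all permutations: 531 pts is optimal.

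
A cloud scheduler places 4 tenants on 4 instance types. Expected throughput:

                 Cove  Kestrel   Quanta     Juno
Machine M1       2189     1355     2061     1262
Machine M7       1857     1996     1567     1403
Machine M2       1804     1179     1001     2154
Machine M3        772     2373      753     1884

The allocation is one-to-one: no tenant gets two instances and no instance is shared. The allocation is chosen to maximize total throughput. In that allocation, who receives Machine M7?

Optimal: Cove→Machine M7 (1857 ops/s), Kestrel→Machine M3 (2373 ops/s), Quanta→Machine M1 (2061 ops/s), Juno→Machine M2 (2154 ops/s) — total 1857+2373+2061+2154 = 8445 ops/s.
Max-entry greedy (repeatedly take the single best remaining cell) gives 8283 ops/s, worse by 162.
Cove's own top instance is Machine M1 (2189 ops/s), but forcing Cove→Machine M1 and reassigning the rest optimally gives only 8283 ops/s — worse by 162.

Cove receives Machine M7.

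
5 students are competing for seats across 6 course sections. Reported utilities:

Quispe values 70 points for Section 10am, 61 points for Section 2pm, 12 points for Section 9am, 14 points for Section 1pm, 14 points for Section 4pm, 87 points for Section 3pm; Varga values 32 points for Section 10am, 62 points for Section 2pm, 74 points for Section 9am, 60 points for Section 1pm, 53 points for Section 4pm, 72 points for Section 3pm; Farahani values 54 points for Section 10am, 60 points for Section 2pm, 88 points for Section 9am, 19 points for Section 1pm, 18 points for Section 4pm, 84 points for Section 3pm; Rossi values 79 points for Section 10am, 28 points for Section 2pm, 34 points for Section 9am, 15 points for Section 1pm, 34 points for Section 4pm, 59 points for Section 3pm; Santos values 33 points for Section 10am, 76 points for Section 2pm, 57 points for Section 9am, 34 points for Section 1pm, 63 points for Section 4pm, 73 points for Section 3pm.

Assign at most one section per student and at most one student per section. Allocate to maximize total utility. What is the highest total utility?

Maximum total: 390 points

Optimal: Quispe→Section 3pm (87 points), Varga→Section 1pm (60 points), Farahani→Section 9am (88 points), Rossi→Section 10am (79 points), Santos→Section 2pm (76 points) — total 87+60+88+79+76 = 390 points.
Column-greedy (each section in turn goes to its best remaining student) gives 317 points, worse by 73.
Next-best assignment: Quispe→Section 3pm, Varga→Section 4pm, Farahani→Section 9am, Rossi→Section 10am, Santos→Section 2pm = 383 points.
Swapping Farahani↔Varga (Farahani→Section 1pm 19 points, Varga→Section 9am 74 points) loses 55.
Every other assignment is strictly worse.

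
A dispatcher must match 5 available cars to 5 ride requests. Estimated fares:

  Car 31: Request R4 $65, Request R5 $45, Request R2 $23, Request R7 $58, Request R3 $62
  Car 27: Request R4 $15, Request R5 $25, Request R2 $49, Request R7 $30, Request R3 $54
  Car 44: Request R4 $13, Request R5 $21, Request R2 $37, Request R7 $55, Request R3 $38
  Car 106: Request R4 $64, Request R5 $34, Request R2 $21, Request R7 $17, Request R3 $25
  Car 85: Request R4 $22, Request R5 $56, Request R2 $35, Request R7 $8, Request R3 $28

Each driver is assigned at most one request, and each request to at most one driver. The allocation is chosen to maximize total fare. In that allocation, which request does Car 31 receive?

This is a one-to-one assignment (maximum-weight bipartite matching).
Optimal: Car 31→Request R3 ($62), Car 27→Request R2 ($49), Car 44→Request R7 ($55), Car 106→Request R4 ($64), Car 85→Request R5 ($56) — total 62+49+55+64+56 = $286.
Max-entry greedy (repeatedly take the single best remaining cell) gives $251, worse by 35.
Next-best assignment: Car 31→Request R7, Car 27→Request R3, Car 44→Request R2, Car 106→Request R4, Car 85→Request R5 = $269.
Car 31's own top request is Request R4 ($65), but forcing Car 31→Request R4 and reassigning the rest optimally gives only $251 — worse by 35.

Car 31 receives Request R3.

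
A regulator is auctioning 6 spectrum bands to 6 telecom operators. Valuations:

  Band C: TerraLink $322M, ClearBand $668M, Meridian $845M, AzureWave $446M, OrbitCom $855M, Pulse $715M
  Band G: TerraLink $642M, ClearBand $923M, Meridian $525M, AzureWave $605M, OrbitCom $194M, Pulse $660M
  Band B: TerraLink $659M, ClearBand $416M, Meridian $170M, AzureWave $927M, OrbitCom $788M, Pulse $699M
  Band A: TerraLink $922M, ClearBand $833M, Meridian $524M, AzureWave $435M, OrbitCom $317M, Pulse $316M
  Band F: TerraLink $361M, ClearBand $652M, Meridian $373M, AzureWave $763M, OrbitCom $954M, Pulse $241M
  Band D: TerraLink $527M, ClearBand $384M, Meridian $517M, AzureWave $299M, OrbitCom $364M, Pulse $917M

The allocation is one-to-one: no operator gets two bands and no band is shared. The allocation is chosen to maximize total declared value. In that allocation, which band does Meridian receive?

Optimal: TerraLink→Band A ($922M), ClearBand→Band G ($923M), Meridian→Band C ($845M), AzureWave→Band B ($927M), OrbitCom→Band F ($954M), Pulse→Band D ($917M) — total 922+923+845+927+954+917 = $5488M.
Column-greedy (each band in turn goes to its best remaining operator) gives $4917M, worse by 571.
Next-best assignment: TerraLink→Band A, ClearBand→Band G, Meridian→Band C, AzureWave→Band F, OrbitCom→Band B, Pulse→Band D = $5158M.

Meridian receives Band C.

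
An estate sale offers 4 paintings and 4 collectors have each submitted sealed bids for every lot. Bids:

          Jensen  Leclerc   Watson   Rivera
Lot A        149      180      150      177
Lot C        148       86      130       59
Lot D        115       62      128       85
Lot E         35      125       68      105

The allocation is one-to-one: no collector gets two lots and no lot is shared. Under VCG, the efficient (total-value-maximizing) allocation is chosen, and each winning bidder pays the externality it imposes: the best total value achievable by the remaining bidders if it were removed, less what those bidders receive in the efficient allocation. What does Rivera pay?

Efficient allocation: Jensen→Lot C ($148), Leclerc→Lot E ($125), Watson→Lot D ($128), Rivera→Lot A ($177); total welfare W = $578.
Rivera receives Lot A at value $177, so the others get W − 177 = $401.
Without Rivera: best allocation of the remaining 3 bidders over all 4 lots is Jensen→Lot C ($148), Leclerc→Lot A ($180), Watson→Lot D ($128), total $456.
VCG payment = (others' best without Rivera) − (others' welfare with Rivera) = 456 − 401 = $55.

Rivera pays $55.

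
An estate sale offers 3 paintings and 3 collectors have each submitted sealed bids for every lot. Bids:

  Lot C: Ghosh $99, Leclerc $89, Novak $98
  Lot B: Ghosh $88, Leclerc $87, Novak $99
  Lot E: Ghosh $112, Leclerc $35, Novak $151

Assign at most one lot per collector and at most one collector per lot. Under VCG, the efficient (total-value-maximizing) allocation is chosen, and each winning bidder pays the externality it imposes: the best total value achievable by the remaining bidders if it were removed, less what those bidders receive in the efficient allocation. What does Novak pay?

Novak pays $15.

Efficient allocation: Ghosh→Lot C ($99), Leclerc→Lot B ($87), Novak→Lot E ($151); total welfare W = $337.
Novak receives Lot E at value $151, so the others get W − 151 = $186.
Without Novak: best allocation of the remaining 2 bidders over all 3 lots is Ghosh→Lot E ($112), Leclerc→Lot C ($89), total $201.
VCG payment = (others' best without Novak) − (others' welfare with Novak) = 201 − 186 = $15.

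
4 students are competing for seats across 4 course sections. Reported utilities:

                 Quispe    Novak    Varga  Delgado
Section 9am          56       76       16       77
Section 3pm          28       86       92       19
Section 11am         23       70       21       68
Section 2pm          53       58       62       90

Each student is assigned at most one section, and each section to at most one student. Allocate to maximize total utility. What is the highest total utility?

Maximum total: 308 points

Optimal: Quispe→Section 9am (56 points), Novak→Section 11am (70 points), Varga→Section 3pm (92 points), Delgado→Section 2pm (90 points) — total 56+70+92+90 = 308 points.
Max-entry greedy (repeatedly take the single best remaining cell) gives 281 points, worse by 27.
Next-best assignment: Quispe→Section 2pm, Novak→Section 11am, Varga→Section 3pm, Delgado→Section 9am = 292 points.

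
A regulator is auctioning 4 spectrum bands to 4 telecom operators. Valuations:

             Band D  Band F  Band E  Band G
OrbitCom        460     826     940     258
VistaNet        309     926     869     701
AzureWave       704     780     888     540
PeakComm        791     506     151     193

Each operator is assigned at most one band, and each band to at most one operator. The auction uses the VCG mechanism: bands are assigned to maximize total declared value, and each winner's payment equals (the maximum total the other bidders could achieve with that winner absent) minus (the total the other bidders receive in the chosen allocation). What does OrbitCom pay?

Efficient allocation: OrbitCom→Band E ($940M), VistaNet→Band G ($701M), AzureWave→Band F ($780M), PeakComm→Band D ($791M); total welfare W = $3212M.
OrbitCom receives Band E at value $940M, so the others get W − 940 = $2272M.
Without OrbitCom: best allocation of the remaining 3 bidders over all 4 bands is VistaNet→Band F ($926M), AzureWave→Band E ($888M), PeakComm→Band D ($791M), total $2605M.
VCG payment = (others' best without OrbitCom) − (others' welfare with OrbitCom) = 2605 − 2272 = $333M.

OrbitCom pays $333M.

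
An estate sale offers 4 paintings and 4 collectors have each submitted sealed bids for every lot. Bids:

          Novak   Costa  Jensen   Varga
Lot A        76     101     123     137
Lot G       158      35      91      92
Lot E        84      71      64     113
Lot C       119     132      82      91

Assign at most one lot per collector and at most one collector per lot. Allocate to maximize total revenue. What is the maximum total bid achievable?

This is a one-to-one assignment (maximum-weight bipartite matching).
Optimal: Novak→Lot G ($158), Costa→Lot C ($132), Jensen→Lot A ($123), Varga→Lot E ($113) — total 158+132+123+113 = $526.
Max-entry greedy (repeatedly take the single best remaining cell) gives $491, worse by 35.

Maximum total: $526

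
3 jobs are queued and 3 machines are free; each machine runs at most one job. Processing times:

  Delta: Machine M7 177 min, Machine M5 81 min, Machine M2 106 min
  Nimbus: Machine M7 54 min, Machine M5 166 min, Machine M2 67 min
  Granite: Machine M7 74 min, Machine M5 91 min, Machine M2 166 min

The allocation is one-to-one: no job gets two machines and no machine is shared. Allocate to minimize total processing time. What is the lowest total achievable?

Min total: 222 min

Optimal: Delta→Machine M5 (81 min), Nimbus→Machine M2 (67 min), Granite→Machine M7 (74 min) — total 81+67+74 = 222 min.
No other one-to-one assignment undercuts 222 min.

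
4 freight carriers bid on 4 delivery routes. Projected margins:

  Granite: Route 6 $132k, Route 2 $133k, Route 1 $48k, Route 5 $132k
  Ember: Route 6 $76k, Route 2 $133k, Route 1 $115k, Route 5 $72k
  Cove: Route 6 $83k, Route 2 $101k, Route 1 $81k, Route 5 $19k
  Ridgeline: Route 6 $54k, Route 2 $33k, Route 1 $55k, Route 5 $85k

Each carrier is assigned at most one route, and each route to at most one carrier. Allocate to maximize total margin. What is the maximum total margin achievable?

Optimal: Granite→Route 6 ($132k), Ember→Route 1 ($115k), Cove→Route 2 ($101k), Ridgeline→Route 5 ($85k) — total 132+115+101+85 = $433k.
Column-greedy (each route in turn goes to its best remaining carrier) gives $431k, worse by 2.

Maximum total: $433k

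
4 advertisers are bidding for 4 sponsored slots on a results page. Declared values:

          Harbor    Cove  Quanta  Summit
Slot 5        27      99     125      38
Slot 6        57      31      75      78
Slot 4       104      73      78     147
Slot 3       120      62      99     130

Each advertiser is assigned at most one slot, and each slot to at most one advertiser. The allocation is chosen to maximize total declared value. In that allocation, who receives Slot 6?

Optimal: Harbor→Slot 3 ($120), Cove→Slot 5 ($99), Quanta→Slot 6 ($75), Summit→Slot 4 ($147) — total 120+99+75+147 = $441.
Row-greedy (each advertiser in turn takes its best remaining slot) gives $375, worse by 66.
Next-best assignment: Harbor→Slot 3, Cove→Slot 6, Quanta→Slot 5, Summit→Slot 4 = $423.
Every other assignment is strictly worse.
Quanta's own top slot is Slot 5 ($125), but forcing Quanta→Slot 5 and reassigning the rest optimally gives only $423 — worse by 18.

Quanta receives Slot 6.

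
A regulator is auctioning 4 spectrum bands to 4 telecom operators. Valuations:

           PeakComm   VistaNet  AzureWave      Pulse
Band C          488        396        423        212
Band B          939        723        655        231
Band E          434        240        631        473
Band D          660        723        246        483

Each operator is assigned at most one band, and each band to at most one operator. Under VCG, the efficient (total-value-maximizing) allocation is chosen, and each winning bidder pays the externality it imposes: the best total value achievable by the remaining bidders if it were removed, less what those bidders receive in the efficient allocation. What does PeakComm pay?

PeakComm pays $232M.

Efficient allocation: PeakComm→Band B ($939M), VistaNet→Band D ($723M), AzureWave→Band C ($423M), Pulse→Band E ($473M); total welfare W = $2558M.
PeakComm receives Band B at value $939M, so the others get W − 939 = $1619M.
Without PeakComm: best allocation of the remaining 3 bidders over all 4 bands is VistaNet→Band D ($723M), AzureWave→Band B ($655M), Pulse→Band E ($473M), total $1851M.
VCG payment = (others' best without PeakComm) − (others' welfare with PeakComm) = 1851 − 1619 = $232M.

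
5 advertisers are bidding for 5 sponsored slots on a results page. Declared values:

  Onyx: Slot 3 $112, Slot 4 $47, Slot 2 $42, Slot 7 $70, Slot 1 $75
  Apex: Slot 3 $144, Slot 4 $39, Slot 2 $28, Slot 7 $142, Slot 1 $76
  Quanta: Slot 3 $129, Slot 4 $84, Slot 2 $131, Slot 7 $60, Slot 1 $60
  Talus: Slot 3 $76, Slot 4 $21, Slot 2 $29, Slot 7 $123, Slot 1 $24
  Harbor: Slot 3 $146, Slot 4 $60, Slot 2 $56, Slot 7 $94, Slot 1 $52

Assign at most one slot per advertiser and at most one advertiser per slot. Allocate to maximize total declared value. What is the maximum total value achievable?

Optimal: Onyx→Slot 1 ($75), Apex→Slot 3 ($144), Quanta→Slot 2 ($131), Talus→Slot 7 ($123), Harbor→Slot 4 ($60) — total 75+144+131+123+60 = $533.
Column-greedy (each slot in turn goes to its best remaining advertiser) gives $438, worse by 95.
Next-best assignment: Onyx→Slot 4, Apex→Slot 1, Quanta→Slot 2, Talus→Slot 7, Harbor→Slot 3 = $523.

Maximum total: $533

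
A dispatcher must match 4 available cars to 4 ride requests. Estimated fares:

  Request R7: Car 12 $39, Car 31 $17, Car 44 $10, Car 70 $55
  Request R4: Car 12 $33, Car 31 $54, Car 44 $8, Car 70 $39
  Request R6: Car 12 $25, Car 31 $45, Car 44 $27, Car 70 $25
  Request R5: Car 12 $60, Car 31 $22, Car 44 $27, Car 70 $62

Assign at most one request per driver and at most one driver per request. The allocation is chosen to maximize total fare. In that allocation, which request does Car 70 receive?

Car 70 receives Request R7.

Optimal: Car 12→Request R5 ($60), Car 31→Request R4 ($54), Car 44→Request R6 ($27), Car 70→Request R7 ($55) — total 60+54+27+55 = $196.
Max-entry greedy (repeatedly take the single best remaining cell) gives $182, worse by 14.
Next-best assignment: Car 12→Request R7, Car 31→Request R4, Car 44→Request R6, Car 70→Request R5 = $182.
Car 70's own top request is Request R5 ($62), but forcing Car 70→Request R5 and reassigning the rest optimally gives only $182 — worse by 14.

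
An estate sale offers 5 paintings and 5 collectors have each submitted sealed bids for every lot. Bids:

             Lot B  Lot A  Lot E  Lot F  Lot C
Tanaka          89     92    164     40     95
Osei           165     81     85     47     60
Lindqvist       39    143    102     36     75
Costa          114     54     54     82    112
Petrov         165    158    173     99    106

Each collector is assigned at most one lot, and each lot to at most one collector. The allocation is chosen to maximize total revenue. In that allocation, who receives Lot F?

This is the linear assignment problem.
Optimal: Tanaka→Lot E ($164), Osei→Lot B ($165), Lindqvist→Lot A ($143), Costa→Lot C ($112), Petrov→Lot F ($99) — total 164+165+143+112+99 = $683.
Column-greedy (each lot in turn goes to its best remaining collector) gives $644, worse by 39.
Checked against all permutations: $683 is optimal.
Petrov's own top lot is Lot E ($173), but forcing Petrov→Lot E and reassigning the rest optimally gives only $658 — worse by 25.

Petrov receives Lot F.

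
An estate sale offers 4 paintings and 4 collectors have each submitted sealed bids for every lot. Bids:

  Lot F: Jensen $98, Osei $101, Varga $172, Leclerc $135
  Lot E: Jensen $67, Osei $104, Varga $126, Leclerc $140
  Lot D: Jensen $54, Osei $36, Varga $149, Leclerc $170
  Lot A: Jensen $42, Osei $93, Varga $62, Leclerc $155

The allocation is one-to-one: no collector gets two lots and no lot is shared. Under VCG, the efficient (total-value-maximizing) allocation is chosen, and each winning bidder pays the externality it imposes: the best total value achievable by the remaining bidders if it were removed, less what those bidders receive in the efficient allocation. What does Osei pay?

Efficient allocation: Jensen→Lot F ($98), Osei→Lot E ($104), Varga→Lot D ($149), Leclerc→Lot A ($155); total welfare W = $506.
Osei receives Lot E at value $104, so the others get W − 104 = $402.
Without Osei: best allocation of the remaining 3 bidders over all 4 lots is Jensen→Lot E ($67), Varga→Lot F ($172), Leclerc→Lot D ($170), total $409.
VCG payment = (others' best without Osei) − (others' welfare with Osei) = 409 − 402 = $7.

Osei pays $7.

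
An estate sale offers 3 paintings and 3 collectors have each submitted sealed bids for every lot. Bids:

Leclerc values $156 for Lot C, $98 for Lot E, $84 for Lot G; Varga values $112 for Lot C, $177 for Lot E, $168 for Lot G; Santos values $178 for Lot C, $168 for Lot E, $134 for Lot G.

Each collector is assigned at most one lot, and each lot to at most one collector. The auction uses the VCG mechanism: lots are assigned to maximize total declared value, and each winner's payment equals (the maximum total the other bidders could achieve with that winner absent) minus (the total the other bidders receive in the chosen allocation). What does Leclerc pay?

Efficient allocation: Leclerc→Lot C ($156), Varga→Lot G ($168), Santos→Lot E ($168); total welfare W = $492.
Leclerc receives Lot C at value $156, so the others get W − 156 = $336.
Without Leclerc: best allocation of the remaining 2 bidders over all 3 lots is Varga→Lot E ($177), Santos→Lot C ($178), total $355.
VCG payment = (others' best without Leclerc) − (others' welfare with Leclerc) = 355 − 336 = $19.

Leclerc pays $19.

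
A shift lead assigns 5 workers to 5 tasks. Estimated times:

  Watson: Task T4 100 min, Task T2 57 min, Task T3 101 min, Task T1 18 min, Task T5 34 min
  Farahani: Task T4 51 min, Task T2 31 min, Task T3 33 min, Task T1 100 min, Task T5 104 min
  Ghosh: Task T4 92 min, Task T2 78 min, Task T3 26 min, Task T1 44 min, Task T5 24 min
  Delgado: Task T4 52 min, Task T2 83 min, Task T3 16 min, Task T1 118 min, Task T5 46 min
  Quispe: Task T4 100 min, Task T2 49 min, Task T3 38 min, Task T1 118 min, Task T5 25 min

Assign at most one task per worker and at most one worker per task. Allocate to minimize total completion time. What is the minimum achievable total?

Minimum total: 152 min

This is a one-to-one assignment (minimum-cost bipartite matching).
Optimal: Watson→Task T1 (18 min), Farahani→Task T2 (31 min), Ghosh→Task T3 (26 min), Delgado→Task T4 (52 min), Quispe→Task T5 (25 min) — total 18+31+26+52+25 = 152 min.
Column-greedy (each task in turn goes to its cheapest remaining worker) gives 158 min, worse by 6.
Next-best assignment: Watson→Task T1, Farahani→Task T4, Ghosh→Task T5, Delgado→Task T3, Quispe→Task T2 = 158 min.
Swapping Farahani↔Delgado (Farahani→Task T4 51 min, Delgado→Task T2 83 min) adds 51.
Checked against all permutations: 152 min is optimal.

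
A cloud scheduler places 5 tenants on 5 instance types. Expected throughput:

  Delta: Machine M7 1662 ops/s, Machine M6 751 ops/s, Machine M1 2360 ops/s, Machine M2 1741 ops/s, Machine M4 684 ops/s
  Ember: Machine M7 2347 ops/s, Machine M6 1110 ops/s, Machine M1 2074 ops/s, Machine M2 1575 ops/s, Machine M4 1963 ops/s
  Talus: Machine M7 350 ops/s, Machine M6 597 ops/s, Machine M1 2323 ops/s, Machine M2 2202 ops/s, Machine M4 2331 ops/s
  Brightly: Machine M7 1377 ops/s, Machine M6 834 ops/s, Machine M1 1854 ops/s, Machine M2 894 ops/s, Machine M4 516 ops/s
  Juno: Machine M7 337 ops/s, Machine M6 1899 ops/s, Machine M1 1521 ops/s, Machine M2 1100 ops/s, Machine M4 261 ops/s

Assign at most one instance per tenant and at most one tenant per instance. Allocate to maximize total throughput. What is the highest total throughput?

Maximum total: 10172 ops/s

Optimal: Delta→Machine M2 (1741 ops/s), Ember→Machine M7 (2347 ops/s), Talus→Machine M4 (2331 ops/s), Brightly→Machine M1 (1854 ops/s), Juno→Machine M6 (1899 ops/s) — total 1741+2347+2331+1854+1899 = 10172 ops/s.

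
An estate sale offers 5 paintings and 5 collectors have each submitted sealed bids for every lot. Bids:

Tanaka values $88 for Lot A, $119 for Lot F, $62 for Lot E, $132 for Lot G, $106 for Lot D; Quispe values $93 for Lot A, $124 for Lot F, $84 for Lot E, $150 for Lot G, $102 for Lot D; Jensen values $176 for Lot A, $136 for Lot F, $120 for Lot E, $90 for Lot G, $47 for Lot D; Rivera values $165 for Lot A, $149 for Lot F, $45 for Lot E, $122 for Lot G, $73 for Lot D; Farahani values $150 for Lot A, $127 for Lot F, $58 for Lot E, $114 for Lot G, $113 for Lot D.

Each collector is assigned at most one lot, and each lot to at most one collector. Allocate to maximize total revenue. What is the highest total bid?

Optimal: Tanaka→Lot D ($106), Quispe→Lot G ($150), Jensen→Lot E ($120), Rivera→Lot F ($149), Farahani→Lot A ($150) — total 106+150+120+149+150 = $675.
Swapping Tanaka↔Jensen (Tanaka→Lot E $62, Jensen→Lot D $47) loses 117.
Every other assignment is strictly worse.

Max total: $675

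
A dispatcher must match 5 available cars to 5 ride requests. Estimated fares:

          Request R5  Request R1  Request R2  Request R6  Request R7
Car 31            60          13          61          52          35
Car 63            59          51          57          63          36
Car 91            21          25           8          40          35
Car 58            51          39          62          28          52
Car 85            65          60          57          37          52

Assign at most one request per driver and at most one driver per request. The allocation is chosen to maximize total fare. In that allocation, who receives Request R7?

This is a one-to-one assignment (maximum-weight bipartite matching).
Optimal: Car 31→Request R5 ($60), Car 63→Request R6 ($63), Car 91→Request R7 ($35), Car 58→Request R2 ($62), Car 85→Request R1 ($60) — total 60+63+35+62+60 = $280.
Max-entry greedy (repeatedly take the single best remaining cell) gives $250, worse by 30.
Swapping Car 91↔Car 85 (Car 91→Request R1 $25, Car 85→Request R7 $52) loses 18.
Car 91's own top request is Request R6 ($40), but forcing Car 91→Request R6 and reassigning the rest optimally gives only $272 — worse by 8.

Car 91 receives Request R7.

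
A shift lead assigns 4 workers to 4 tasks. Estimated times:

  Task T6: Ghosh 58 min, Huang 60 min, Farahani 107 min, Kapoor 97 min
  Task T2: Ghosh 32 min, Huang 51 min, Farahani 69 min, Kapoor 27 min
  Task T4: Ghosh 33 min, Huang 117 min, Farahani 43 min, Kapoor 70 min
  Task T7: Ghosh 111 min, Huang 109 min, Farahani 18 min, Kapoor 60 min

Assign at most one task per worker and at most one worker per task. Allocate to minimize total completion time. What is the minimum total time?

Min total: 138 min

This is a one-to-one assignment (minimum-cost bipartite matching).
Optimal: Ghosh→Task T4 (33 min), Huang→Task T6 (60 min), Farahani→Task T7 (18 min), Kapoor→Task T2 (27 min) — total 33+60+18+27 = 138 min.
Row-greedy (each worker in turn takes its cheapest remaining task) gives 180 min, worse by 42.
Swapping Huang↔Farahani (Huang→Task T7 109 min, Farahani→Task T6 107 min) adds 138.
No other one-to-one assignment undercuts 138 min.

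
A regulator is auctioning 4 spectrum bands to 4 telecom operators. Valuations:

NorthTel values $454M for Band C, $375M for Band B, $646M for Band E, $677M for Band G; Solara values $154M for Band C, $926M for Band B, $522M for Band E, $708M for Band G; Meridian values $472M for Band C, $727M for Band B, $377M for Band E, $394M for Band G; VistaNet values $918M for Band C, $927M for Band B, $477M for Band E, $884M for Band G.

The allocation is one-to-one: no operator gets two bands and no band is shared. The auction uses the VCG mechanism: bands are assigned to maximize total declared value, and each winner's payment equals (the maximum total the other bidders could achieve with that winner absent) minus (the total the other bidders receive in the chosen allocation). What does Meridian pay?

Efficient allocation: NorthTel→Band E ($646M), Solara→Band G ($708M), Meridian→Band B ($727M), VistaNet→Band C ($918M); total welfare W = $2999M.
Meridian receives Band B at value $727M, so the others get W − 727 = $2272M.
Without Meridian: best allocation of the remaining 3 bidders over all 4 bands is NorthTel→Band G ($677M), Solara→Band B ($926M), VistaNet→Band C ($918M), total $2521M.
VCG payment = (others' best without Meridian) − (others' welfare with Meridian) = 2521 − 2272 = $249M.

Meridian pays $249M.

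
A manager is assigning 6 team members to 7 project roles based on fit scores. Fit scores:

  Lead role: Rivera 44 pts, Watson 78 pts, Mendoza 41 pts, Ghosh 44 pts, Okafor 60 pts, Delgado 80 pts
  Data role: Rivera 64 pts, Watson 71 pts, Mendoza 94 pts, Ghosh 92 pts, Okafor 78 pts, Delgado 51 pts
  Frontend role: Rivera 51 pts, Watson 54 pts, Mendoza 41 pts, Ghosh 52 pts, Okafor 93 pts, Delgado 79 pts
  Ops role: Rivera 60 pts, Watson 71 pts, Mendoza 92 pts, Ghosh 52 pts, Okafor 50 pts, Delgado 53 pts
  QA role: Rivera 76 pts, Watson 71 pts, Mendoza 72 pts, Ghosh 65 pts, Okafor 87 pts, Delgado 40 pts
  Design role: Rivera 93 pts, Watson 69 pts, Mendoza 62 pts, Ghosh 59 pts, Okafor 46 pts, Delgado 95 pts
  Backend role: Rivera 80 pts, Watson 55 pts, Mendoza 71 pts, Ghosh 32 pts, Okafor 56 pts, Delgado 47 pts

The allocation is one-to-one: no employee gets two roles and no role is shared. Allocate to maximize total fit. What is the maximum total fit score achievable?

Maximum total: 530 pts

Optimal: Rivera→Backend role (80 pts), Watson→Lead role (78 pts), Mendoza→Ops role (92 pts), Ghosh→Data role (92 pts), Okafor→Frontend role (93 pts), Delgado→Design role (95 pts) — total 80+78+92+92+93+95 = 530 pts.
Max-entry greedy (repeatedly take the single best remaining cell) gives 505 pts, worse by 25.
Next-best assignment: Rivera→QA role, Watson→Lead role, Mendoza→Ops role, Ghosh→Data role, Okafor→Frontend role, Delgado→Design role = 526 pts.
Every other assignment is strictly worse.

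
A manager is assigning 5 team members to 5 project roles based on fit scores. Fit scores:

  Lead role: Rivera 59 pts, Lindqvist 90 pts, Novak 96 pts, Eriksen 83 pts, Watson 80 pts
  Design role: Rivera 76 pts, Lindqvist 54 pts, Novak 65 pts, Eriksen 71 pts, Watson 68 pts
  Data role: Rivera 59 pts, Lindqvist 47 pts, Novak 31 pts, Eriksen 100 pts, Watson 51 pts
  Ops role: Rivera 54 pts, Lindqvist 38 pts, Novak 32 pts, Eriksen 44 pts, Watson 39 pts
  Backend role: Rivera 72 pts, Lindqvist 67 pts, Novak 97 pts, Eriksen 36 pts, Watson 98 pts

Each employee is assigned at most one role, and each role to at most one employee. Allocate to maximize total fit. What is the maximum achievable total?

This is a one-to-one assignment (maximum-weight bipartite matching).
Optimal: Rivera→Ops role (54 pts), Lindqvist→Lead role (90 pts), Novak→Backend role (97 pts), Eriksen→Data role (100 pts), Watson→Design role (68 pts) — total 54+90+97+100+68 = 409 pts.
Max-entry greedy (repeatedly take the single best remaining cell) gives 408 pts, worse by 1.
Swapping Rivera↔Watson (Rivera→Design role 76 pts, Watson→Ops role 39 pts) loses 7.

Maximum total: 409 pts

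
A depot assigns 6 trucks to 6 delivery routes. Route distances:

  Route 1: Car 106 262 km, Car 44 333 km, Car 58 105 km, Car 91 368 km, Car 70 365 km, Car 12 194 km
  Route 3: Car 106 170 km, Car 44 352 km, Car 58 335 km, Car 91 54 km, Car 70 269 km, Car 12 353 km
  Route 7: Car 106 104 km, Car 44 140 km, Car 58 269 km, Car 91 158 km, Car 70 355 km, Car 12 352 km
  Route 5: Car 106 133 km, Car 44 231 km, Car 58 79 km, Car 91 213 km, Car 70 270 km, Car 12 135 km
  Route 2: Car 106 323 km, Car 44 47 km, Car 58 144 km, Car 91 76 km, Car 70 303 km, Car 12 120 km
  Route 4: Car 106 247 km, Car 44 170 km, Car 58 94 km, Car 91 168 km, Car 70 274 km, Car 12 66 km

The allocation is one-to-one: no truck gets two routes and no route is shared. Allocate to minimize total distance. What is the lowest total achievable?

Optimal: Car 106→Route 7 (104 km), Car 44→Route 2 (47 km), Car 58→Route 1 (105 km), Car 91→Route 3 (54 km), Car 70→Route 5 (270 km), Car 12→Route 4 (66 km) — total 104+47+105+54+270+66 = 646 km.
Min-entry greedy (repeatedly take the single cheapest remaining cell) gives 715 km, worse by 69.
Next-best assignment: Car 106→Route 7, Car 44→Route 2, Car 58→Route 5, Car 91→Route 3, Car 70→Route 1, Car 12→Route 4 = 715 km.

Minimum total: 646 km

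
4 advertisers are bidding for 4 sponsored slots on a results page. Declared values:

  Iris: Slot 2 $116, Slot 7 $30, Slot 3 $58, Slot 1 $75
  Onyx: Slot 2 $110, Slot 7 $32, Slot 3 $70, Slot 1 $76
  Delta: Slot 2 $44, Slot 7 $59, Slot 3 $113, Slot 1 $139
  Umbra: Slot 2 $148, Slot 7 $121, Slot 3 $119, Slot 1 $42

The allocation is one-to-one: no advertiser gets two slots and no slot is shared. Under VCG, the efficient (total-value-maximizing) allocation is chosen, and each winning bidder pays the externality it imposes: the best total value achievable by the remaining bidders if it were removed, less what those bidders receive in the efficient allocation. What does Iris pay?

Efficient allocation: Iris→Slot 2 ($116), Onyx→Slot 3 ($70), Delta→Slot 1 ($139), Umbra→Slot 7 ($121); total welfare W = $446.
Iris receives Slot 2 at value $116, so the others get W − 116 = $330.
Without Iris: best allocation of the remaining 3 bidders over all 4 slots is Onyx→Slot 2 ($110), Delta→Slot 1 ($139), Umbra→Slot 7 ($121), total $370.
VCG payment = (others' best without Iris) − (others' welfare with Iris) = 370 − 330 = $40.

Iris pays $40.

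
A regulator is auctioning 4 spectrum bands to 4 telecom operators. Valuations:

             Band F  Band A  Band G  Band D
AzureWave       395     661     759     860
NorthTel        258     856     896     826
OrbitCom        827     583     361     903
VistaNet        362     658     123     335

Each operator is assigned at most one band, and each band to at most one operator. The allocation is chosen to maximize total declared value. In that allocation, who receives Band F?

OrbitCom receives Band F.

Optimal: AzureWave→Band D ($860M), NorthTel→Band G ($896M), OrbitCom→Band F ($827M), VistaNet→Band A ($658M) — total 860+896+827+658 = $3241M.
Next-best assignment: AzureWave→Band G, NorthTel→Band D, OrbitCom→Band F, VistaNet→Band A = $3070M.
Swapping VistaNet↔OrbitCom (VistaNet→Band F $362M, OrbitCom→Band A $583M) loses 540.
OrbitCom's own top band is Band D ($903M), but forcing OrbitCom→Band D and reassigning the rest optimally gives only $2880M — worse by 361.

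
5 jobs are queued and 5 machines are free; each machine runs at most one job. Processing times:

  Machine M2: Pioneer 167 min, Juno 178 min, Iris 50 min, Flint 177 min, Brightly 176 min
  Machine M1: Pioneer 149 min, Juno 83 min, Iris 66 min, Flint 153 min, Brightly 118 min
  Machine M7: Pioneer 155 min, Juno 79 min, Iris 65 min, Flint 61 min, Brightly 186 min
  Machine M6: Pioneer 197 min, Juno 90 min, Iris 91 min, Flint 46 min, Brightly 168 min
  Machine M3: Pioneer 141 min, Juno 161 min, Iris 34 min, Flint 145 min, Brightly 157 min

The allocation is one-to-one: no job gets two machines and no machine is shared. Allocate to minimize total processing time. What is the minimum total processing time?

Minimum total: 434 min

Optimal: Pioneer→Machine M3 (141 min), Juno→Machine M7 (79 min), Iris→Machine M2 (50 min), Flint→Machine M6 (46 min), Brightly→Machine M1 (118 min) — total 141+79+50+46+118 = 434 min.
Column-greedy (each machine in turn goes to its cheapest remaining job) gives 503 min, worse by 69.
Swapping Iris↔Flint (Iris→Machine M6 91 min, Flint→Machine M2 177 min) adds 172.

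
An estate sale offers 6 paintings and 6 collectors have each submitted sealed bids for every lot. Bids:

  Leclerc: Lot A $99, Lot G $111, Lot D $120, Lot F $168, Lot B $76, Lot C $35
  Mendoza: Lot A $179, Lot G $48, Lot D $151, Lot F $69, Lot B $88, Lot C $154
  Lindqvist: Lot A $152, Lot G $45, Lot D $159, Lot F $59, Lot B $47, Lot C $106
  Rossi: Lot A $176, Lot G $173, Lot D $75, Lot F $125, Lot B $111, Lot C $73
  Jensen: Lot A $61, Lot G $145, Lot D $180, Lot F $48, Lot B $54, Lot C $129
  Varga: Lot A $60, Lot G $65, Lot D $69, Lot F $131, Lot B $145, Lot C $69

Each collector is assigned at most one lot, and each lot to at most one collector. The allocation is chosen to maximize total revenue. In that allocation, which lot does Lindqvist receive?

Lindqvist receives Lot A.

This is a one-to-one assignment (maximum-weight bipartite matching).
Optimal: Leclerc→Lot F ($168), Mendoza→Lot C ($154), Lindqvist→Lot A ($152), Rossi→Lot G ($173), Jensen→Lot D ($180), Varga→Lot B ($145) — total 168+154+152+173+180+145 = $972.
Column-greedy (each lot in turn goes to its best remaining collector) gives $951, worse by 21.
Next-best assignment: Leclerc→Lot F, Mendoza→Lot A, Lindqvist→Lot D, Rossi→Lot G, Jensen→Lot C, Varga→Lot B = $953.
Swapping Mendoza↔Leclerc (Mendoza→Lot F $69, Leclerc→Lot C $35) loses 218.
Lindqvist's own top lot is Lot D ($159), but forcing Lindqvist→Lot D and reassigning the rest optimally gives only $953 — worse by 19.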